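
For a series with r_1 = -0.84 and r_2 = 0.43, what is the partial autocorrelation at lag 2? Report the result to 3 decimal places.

-0.936

φ_{22} = (r_2 − r_1²) / (1 − r_1²)
r_1² = (-0.84)² = 0.7056
Numerator = 0.43 − 0.7056 = -0.2756; denominator = 1 − 0.7056 = 0.2944
φ_{22} = -0.2756 / 0.2944 = -0.936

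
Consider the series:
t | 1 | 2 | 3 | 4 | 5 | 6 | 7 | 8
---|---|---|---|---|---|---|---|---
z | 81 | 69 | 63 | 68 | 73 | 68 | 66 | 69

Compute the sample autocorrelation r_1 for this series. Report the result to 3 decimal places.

0.024

Mean z̄ = (81 + 69 + 63 + 68 + 73 + 68 + 66 + 69)/8 = 69.6250
Deviations from mean: 11.3750, -0.6250, -6.6250, -1.6250, 3.3750, -1.6250, -3.6250, -0.6250
Σ(z_t−z̄)(z_{t+1}−z̄) = (-7.1094) + (4.1406) + (10.7656) + (-5.4844) + (-5.4844) + (5.8906) + (2.2656) = 4.9844
Denominator Σ(z_t−z̄)² = 203.8750
r_1 = 4.9844 / 203.8750 = 0.024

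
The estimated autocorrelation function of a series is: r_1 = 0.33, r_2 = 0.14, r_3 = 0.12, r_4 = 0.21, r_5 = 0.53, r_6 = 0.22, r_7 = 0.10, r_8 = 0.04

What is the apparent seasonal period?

5

The largest autocorrelation is r_5 = 0.53; the remaining lags stay at or below 0.33. The elevated value at lag 1 (0.33), dropping to 0.14 at lag 2, reflects decaying short-term dependence rather than seasonality.
The dominant spike at lag 5 indicates a seasonal period of 5.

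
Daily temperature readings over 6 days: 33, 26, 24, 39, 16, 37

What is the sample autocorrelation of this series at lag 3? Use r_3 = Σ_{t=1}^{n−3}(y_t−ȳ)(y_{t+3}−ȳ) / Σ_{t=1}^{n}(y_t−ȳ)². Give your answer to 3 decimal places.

0.102

Mean ȳ = (33 + 26 + 24 + 39 + 16 + 37)/6 = 29.1667
Deviations from mean: 3.8333, -3.1667, -5.1667, 9.8333, -13.1667, 7.8333
Numerator Σ_{t=1}^{3}(y_t−ȳ)(y_{t+3}−ȳ) = 38.9167
Denominator Σ(y_t−ȳ)² = 382.8333
r_3 = 38.9167 / 382.8333 = 0.102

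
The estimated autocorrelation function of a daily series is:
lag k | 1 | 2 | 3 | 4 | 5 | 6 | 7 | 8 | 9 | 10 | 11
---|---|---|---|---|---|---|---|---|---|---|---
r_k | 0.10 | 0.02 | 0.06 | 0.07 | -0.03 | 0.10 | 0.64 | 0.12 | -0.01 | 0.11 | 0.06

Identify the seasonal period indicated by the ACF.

The largest autocorrelation is r_7 = 0.64; the remaining lags stay at or below 0.12.
The dominant spike at lag 7 indicates a seasonal period of 7.

7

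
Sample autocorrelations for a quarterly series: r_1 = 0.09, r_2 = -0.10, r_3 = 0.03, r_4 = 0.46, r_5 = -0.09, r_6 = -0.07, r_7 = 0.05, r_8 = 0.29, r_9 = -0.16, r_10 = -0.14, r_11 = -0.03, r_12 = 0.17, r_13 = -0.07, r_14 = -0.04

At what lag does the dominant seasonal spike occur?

The largest autocorrelation is r_4 = 0.46, with weaker echoes at lags 8 (0.29) and 12 (0.17); the remaining lags stay at or below 0.09.
The dominant spike at lag 4 indicates a seasonal period of 4.

4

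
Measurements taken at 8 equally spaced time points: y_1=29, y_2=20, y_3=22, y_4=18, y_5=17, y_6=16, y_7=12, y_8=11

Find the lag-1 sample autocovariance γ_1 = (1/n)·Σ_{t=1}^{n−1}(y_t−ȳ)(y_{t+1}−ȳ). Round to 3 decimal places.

10.795

Mean ȳ = (29 + 20 + 22 + 18 + 17 + 16 + 12 + 11)/8 = 18.1250
Deviations: 10.8750, 1.8750, 3.8750, -0.1250, -1.1250, -2.1250, -6.1250, -7.1250
Σ_{t=1}^{7}(y_t−ȳ)(y_{t+1}−ȳ) = 86.3594
γ_1 = 86.3594 / 8 = 10.795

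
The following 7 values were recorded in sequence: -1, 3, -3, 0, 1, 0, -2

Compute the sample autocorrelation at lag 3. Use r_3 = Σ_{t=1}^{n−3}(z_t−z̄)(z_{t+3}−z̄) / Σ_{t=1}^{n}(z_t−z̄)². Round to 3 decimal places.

0.118

Mean z̄ = (-1 + 3 − 3 + 0 + 1 + 0 − 2)/7 = -0.2857
Deviations from mean: -0.7143, 3.2857, -2.7143, 0.2857, 1.2857, 0.2857, -1.7143
Numerator Σ_{t=1}^{4}(z_t−z̄)(z_{t+3}−z̄) = 2.7551
Denominator Σ(z_t−z̄)² = 23.4286
r_3 = 2.7551 / 23.4286 = 0.118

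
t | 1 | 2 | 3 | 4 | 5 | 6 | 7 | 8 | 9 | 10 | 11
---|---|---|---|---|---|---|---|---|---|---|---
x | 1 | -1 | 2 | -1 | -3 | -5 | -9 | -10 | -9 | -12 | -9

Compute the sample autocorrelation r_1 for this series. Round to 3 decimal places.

0.756

Mean x̄ = (1 − 1 + 2 − 1 − 3 − 5 − 9 − 10 − 9 − 12 − 9)/11 = -5.0909
Numerator Σ_{t=1}^{10}(x_t−x̄)(x_{t+1}−x̄) = 183.7190
Denominator Σ(x_t−x̄)² = 242.9091
r_1 = 183.7190 / 242.9091 = 0.756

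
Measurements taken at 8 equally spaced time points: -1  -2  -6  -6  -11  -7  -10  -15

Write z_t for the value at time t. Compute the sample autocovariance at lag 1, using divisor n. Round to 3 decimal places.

6.992

Mean z̄ = (-1 − 2 − 6 − 6 − 11 − 7 − 10 − 15)/8 = -7.2500
Σ_{t=1}^{7}(z_t−z̄)(z_{t+1}−z̄) = 55.9375
γ_1 = 55.9375 / 8 = 6.992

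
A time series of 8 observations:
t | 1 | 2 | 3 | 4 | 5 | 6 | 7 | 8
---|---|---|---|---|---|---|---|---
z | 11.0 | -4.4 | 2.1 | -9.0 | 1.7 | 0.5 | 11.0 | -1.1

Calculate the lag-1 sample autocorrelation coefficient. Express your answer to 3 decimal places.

Mean z̄ = (11.0 − 4.4 + 2.1 − 9.0 + 1.7 + 0.5 + 11.0 − 1.1)/8 = 1.4750
Deviations from mean: 9.5250, -5.8750, 0.6250, -10.4750, 0.2250, -0.9750, 9.5250, -2.5750
Numerator Σ_{t=1}^{7}(z_t−z̄)(z_{t+1}−z̄) = -102.5681
Denominator Σ(z_t−z̄)² = 333.7150
r_1 = -102.5681 / 333.7150 = -0.307

-0.307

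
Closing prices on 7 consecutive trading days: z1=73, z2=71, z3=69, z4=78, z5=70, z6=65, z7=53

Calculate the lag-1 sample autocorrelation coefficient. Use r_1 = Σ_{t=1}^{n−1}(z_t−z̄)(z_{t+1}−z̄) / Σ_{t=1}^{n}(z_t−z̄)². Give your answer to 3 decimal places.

Mean z̄ = (73 + 71 + 69 + 78 + 70 + 65 + 53)/7 = 68.4286
Deviations from mean: 4.5714, 2.5714, 0.5714, 9.5714, 1.5714, -3.4286, -15.4286
Σ(z_t−z̄)(z_{t+1}−z̄) = (11.7551) + (1.4694) + (5.4694) + (15.0408) + (-5.3878) + (52.8980) = 81.2449
Denominator Σ(z_t−z̄)² = 371.7143
r_1 = 81.2449 / 371.7143 = 0.219

0.219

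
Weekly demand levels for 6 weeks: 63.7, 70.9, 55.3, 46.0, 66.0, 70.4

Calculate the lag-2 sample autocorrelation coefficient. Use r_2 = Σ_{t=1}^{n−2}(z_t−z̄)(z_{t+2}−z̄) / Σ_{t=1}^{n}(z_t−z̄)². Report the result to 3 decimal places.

-0.668

Mean z̄ = (63.7 + 70.9 + 55.3 + 46.0 + 66.0 + 70.4)/6 = 62.0500
Deviations from mean: 1.6500, 8.8500, -6.7500, -16.0500, 3.9500, 8.3500
Numerator Σ_{t=1}^{4}(z_t−z̄)(z_{t+2}−z̄) = -313.8600
Denominator Σ(z_t−z̄)² = 469.5350
r_2 = -313.8600 / 469.5350 = -0.668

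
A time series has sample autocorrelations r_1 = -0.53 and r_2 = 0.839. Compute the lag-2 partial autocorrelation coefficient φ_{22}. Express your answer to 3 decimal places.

φ_{22} = (r_2 − r_1²) / (1 − r_1²)
r_1² = (-0.53)² = 0.2809
Numerator = 0.839 − 0.2809 = 0.5581; denominator = 1 − 0.2809 = 0.7191
φ_{22} = 0.5581 / 0.7191 = 0.776

0.776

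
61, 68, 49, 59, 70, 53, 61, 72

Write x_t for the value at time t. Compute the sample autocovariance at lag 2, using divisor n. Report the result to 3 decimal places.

Mean x̄ = (61 + 68 + 49 + 59 + 70 + 53 + 61 + 72)/8 = 61.6250
Σ_{t=1}^{6}(x_t−x̄)(x_{t+2}−x̄) = -186.6563
γ_2 = -186.6563 / 8 = -23.332

-23.332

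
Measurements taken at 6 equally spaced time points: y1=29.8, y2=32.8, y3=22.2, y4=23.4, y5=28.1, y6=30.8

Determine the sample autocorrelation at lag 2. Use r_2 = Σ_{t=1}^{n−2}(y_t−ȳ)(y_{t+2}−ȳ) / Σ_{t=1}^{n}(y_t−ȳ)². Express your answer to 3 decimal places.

-0.536

Mean ȳ = (29.8 + 32.8 + 22.2 + 23.4 + 28.1 + 30.8)/6 = 27.8500
Deviations from mean: 1.9500, 4.9500, -5.6500, -4.4500, 0.2500, 2.9500
Numerator Σ_{t=1}^{4}(y_t−ȳ)(y_{t+2}−ȳ) = -47.5850
Denominator Σ(y_t−ȳ)² = 88.7950
r_2 = -47.5850 / 88.7950 = -0.536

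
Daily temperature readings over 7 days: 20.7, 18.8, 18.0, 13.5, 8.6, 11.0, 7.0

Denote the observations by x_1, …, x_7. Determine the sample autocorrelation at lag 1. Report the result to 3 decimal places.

0.521

Mean x̄ = (20.7 + 18.8 + 18.0 + 13.5 + 8.6 + 11.0 + 7.0)/7 = 13.9429
Deviations from mean: 6.7571, 4.8571, 4.0571, -0.4429, -5.3429, -2.9429, -6.9429
Numerator Σ_{t=1}^{6}(x_t−x̄)(x_{t+1}−x̄) = 89.2510
Denominator Σ(x_t−x̄)² = 171.3171
r_1 = 89.2510 / 171.3171 = 0.521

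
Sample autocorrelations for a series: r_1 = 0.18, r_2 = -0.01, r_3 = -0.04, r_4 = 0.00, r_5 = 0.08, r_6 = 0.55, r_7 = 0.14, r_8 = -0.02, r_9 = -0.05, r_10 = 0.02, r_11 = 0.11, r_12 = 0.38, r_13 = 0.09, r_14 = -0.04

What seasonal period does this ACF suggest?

The largest autocorrelation is r_6 = 0.55, with a weaker echo at lag 12 (0.38); the remaining lags stay at or below 0.18.
The dominant spike at lag 6 indicates a seasonal period of 6.

6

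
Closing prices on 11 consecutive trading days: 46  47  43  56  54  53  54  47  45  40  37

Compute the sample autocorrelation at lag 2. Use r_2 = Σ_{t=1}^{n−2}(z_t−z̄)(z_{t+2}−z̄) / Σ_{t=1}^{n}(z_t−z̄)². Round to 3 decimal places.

Mean z̄ = (46 + 47 + 43 + 56 + 54 + 53 + 54 + 47 + 45 + 40 + 37)/11 = 47.4545
Numerator Σ_{t=1}^{9}(z_t−z̄)(z_{t+2}−z̄) = 74.1322
Denominator Σ(z_t−z̄)² = 382.7273
r_2 = 74.1322 / 382.7273 = 0.194

0.194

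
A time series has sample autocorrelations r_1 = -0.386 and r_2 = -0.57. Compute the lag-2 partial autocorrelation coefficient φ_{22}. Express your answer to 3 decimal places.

φ_{22} = (r_2 − r_1²) / (1 − r_1²)
r_1² = (-0.386)² = 0.148996
Numerator = -0.57 − 0.1490 = -0.7190; denominator = 1 − 0.1490 = 0.8510
φ_{22} = -0.7190 / 0.8510 = -0.845

-0.845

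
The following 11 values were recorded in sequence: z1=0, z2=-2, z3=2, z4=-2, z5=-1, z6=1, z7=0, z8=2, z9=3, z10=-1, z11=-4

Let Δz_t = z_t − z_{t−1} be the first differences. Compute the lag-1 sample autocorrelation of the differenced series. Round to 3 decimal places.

First differences Δz: -2, 4, -4, 1, 2, -1, 2, 1, -4, -3
Mean of differences = -0.4000
Numerator Σ(Δz_t−Δz̄)(Δz_{t+1}−Δz̄) = -19.7600
Denominator Σ(Δz_t−Δz̄)² = 70.4000
r_1(Δz) = -19.7600 / 70.4000 = -0.281

-0.281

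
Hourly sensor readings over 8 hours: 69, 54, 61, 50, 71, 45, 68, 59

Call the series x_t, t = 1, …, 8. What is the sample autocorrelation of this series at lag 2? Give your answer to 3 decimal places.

0.522

Mean x̄ = (69 + 54 + 61 + 50 + 71 + 45 + 68 + 59)/8 = 59.6250
Deviations from mean: 9.3750, -5.6250, 1.3750, -9.6250, 11.3750, -14.6250, 8.3750, -0.6250
Numerator Σ_{t=1}^{6}(x_t−x̄)(x_{t+2}−x̄) = 327.8438
Denominator Σ(x_t−x̄)² = 627.8750
r_2 = 327.8438 / 627.8750 = 0.522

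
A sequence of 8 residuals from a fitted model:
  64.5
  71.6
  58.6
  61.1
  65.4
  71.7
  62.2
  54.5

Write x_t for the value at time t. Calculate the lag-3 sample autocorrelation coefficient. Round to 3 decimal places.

-0.165

Mean x̄ = (64.5 + 71.6 + 58.6 + 61.1 + 65.4 + 71.7 + 62.2 + 54.5)/8 = 63.7000
Deviations from mean: 0.8000, 7.9000, -5.1000, -2.6000, 1.7000, 8.0000, -1.5000, -9.2000
Σ(x_t−x̄)(x_{t+3}−x̄) = (-2.0800) + (13.4300) + (-40.8000) + (3.9000) + (-15.6400) = -41.1900
Denominator Σ(x_t−x̄)² = 249.6000
r_3 = -41.1900 / 249.6000 = -0.165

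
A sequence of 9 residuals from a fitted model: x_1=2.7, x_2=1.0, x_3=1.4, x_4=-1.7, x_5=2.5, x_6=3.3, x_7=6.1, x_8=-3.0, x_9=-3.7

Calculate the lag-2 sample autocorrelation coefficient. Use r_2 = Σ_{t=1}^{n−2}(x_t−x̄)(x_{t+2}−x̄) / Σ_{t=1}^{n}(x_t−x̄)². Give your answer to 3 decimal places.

Mean x̄ = (2.7 + 1.0 + 1.4 − 1.7 + 2.5 + 3.3 + 6.1 − 3.0 − 3.7)/9 = 0.9556
Numerator Σ_{t=1}^{7}(x_t−x̄)(x_{t+2}−x̄) = -30.1606
Denominator Σ(x_t−x̄)² = 81.9622
r_2 = -30.1606 / 81.9622 = -0.368

-0.368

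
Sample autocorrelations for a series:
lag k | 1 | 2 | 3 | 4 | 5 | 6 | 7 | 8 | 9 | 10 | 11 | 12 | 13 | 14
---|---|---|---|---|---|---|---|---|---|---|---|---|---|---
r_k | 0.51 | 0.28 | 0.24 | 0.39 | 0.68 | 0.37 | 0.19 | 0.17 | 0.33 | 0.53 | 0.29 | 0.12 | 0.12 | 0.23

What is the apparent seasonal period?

5

The largest autocorrelation is r_5 = 0.68, with a weaker echo at lag 10 (0.53); the remaining lags stay at or below 0.51. The elevated value at lag 1 (0.51), dropping to 0.28 at lag 2, reflects decaying short-term dependence rather than seasonality.
The dominant spike at lag 5 indicates a seasonal period of 5.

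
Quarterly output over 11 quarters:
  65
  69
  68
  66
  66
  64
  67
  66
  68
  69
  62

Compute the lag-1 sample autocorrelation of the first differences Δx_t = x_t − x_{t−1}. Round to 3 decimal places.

First differences Δx: 4, -1, -2, 0, -2, 3, -1, 2, 1, -7
Mean of differences = -0.3000
Numerator Σ(Δx_t−Δx̄)(Δx_{t+1}−Δx̄) = -18.0900
Denominator Σ(Δx_t−Δx̄)² = 88.1000
r_1(Δx) = -18.0900 / 88.1000 = -0.205

-0.205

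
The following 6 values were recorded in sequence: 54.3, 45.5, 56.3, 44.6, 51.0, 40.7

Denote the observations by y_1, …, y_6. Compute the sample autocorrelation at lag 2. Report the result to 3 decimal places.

0.571

Mean ȳ = (54.3 + 45.5 + 56.3 + 44.6 + 51.0 + 40.7)/6 = 48.7333
Numerator Σ_{t=1}^{4}(y_t−ȳ)(y_{t+2}−ȳ) = 105.8411
Denominator Σ(y_t−ȳ)² = 185.4533
r_2 = 105.8411 / 185.4533 = 0.571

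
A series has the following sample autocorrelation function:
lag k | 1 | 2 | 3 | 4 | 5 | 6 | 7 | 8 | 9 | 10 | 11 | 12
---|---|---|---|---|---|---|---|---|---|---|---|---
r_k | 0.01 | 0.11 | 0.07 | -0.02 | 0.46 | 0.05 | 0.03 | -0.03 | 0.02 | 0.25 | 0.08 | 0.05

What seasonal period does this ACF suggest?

The largest autocorrelation is r_5 = 0.46, with a weaker echo at lag 10 (0.25); the remaining lags stay at or below 0.11.
The dominant spike at lag 5 indicates a seasonal period of 5.

5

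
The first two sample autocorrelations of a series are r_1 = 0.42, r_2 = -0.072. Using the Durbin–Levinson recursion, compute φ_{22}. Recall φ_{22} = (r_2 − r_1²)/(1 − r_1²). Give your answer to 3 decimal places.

φ_{22} = (r_2 − r_1²) / (1 − r_1²)
r_1² = (0.42)² = 0.1764
Numerator = -0.072 − 0.1764 = -0.2484; denominator = 1 − 0.1764 = 0.8236
φ_{22} = -0.2484 / 0.8236 = -0.302

-0.302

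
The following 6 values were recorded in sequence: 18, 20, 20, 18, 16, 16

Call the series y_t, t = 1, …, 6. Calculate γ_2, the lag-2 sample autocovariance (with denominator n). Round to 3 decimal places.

Mean ȳ = (18 + 20 + 20 + 18 + 16 + 16)/6 = 18.0000
Σ_{t=1}^{4}(y_t−ȳ)(y_{t+2}−ȳ) = -4.0000
γ_2 = -4.0000 / 6 = -0.667

-0.667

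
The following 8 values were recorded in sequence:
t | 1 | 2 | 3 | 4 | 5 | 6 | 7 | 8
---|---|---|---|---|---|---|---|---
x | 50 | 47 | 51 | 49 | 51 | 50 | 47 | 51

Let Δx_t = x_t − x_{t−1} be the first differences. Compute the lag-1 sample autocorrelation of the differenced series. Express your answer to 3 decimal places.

-0.595

First differences Δx: -3, 4, -2, 2, -1, -3, 4
Mean of differences = 0.1429
Numerator Σ(Δx_t−Δx̄)(Δx_{t+1}−Δx̄) = -35.0204
Denominator Σ(Δx_t−Δx̄)² = 58.8571
r_1(Δx) = -35.0204 / 58.8571 = -0.595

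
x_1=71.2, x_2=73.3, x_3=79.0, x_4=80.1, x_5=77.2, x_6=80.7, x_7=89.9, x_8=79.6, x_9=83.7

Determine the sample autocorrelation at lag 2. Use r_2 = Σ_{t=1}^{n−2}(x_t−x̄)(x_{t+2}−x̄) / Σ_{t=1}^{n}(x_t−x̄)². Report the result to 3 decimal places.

0.096

Mean x̄ = (71.2 + 73.3 + 79.0 + 80.1 + 77.2 + 80.7 + 89.9 + 79.6 + 83.7)/9 = 79.4111
Σ(x_t−x̄)(x_{t+2}−x̄) = (3.3757) + (-4.2099) + (0.9090) + (0.8879) + (-23.1921) + (0.2435) + (44.9857) = 22.9998
Denominator Σ(x_t−x̄)² = 240.4089
r_2 = 22.9998 / 240.4089 = 0.096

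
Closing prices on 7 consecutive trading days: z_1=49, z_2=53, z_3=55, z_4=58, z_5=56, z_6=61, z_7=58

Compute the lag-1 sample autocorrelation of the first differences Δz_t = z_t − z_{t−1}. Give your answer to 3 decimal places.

First differences Δz: 4, 2, 3, -2, 5, -3
Mean of differences = 1.5000
Numerator Σ(Δz_t−Δz̄)(Δz_{t+1}−Δz̄) = -31.2500
Denominator Σ(Δz_t−Δz̄)² = 53.5000
r_1(Δz) = -31.2500 / 53.5000 = -0.584

-0.584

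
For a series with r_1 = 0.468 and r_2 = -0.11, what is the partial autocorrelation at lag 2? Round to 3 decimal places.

-0.421

φ_{22} = (r_2 − r_1²) / (1 − r_1²)
r_1² = (0.468)² = 0.219024
Numerator = -0.11 − 0.2190 = -0.3290; denominator = 1 − 0.2190 = 0.7810
φ_{22} = -0.3290 / 0.7810 = -0.421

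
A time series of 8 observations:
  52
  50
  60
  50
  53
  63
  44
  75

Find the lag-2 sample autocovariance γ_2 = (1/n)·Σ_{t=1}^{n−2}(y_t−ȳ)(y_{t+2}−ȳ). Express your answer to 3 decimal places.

Mean ȳ = (52 + 50 + 60 + 50 + 53 + 63 + 44 + 75)/8 = 55.8750
Deviations: -3.8750, -5.8750, 4.1250, -5.8750, -2.8750, 7.1250, -11.8750, 19.1250
Σ_{t=1}^{6}(y_t−ȳ)(y_{t+2}−ȳ) = 135.2188
γ_2 = 135.2188 / 8 = 16.902

16.902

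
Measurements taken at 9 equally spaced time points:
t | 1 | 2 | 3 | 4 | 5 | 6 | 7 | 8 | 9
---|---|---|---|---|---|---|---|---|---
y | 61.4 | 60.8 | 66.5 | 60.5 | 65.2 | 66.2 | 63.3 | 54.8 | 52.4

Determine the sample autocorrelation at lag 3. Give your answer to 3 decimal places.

Mean ȳ = (61.4 + 60.8 + 66.5 + 60.5 + 65.2 + 66.2 + 63.3 + 54.8 + 52.4)/9 = 61.2333
Σ(y_t−ȳ)(y_{t+3}−ȳ) = (-0.1222) + (-1.7189) + (26.1578) + (-1.5156) + (-25.5189) + (-43.8722) = -46.5900
Denominator Σ(y_t−ȳ)² = 192.5800
r_3 = -46.5900 / 192.5800 = -0.242

-0.242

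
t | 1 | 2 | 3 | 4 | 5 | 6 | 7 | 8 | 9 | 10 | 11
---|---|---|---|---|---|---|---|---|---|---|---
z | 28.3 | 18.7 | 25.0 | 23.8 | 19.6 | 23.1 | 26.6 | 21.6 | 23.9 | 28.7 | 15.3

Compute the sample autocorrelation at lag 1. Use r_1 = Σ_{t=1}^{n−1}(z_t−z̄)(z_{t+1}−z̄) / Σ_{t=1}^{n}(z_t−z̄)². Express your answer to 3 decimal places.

Mean z̄ = (28.3 + 18.7 + 25.0 + 23.8 + 19.6 + 23.1 + 26.6 + 21.6 + 23.9 + 28.7 + 15.3)/11 = 23.1455
Numerator Σ_{t=1}^{10}(z_t−z̄)(z_{t+1}−z̄) = -78.1530
Denominator Σ(z_t−z̄)² = 170.0673
r_1 = -78.1530 / 170.0673 = -0.460

-0.460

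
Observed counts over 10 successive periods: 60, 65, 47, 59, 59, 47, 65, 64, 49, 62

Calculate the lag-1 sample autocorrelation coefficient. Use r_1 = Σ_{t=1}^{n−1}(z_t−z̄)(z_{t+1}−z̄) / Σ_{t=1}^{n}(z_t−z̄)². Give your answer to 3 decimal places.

-0.443

Mean z̄ = (60 + 65 + 47 + 59 + 59 + 47 + 65 + 64 + 49 + 62)/10 = 57.7000
Numerator Σ_{t=1}^{9}(z_t−z̄)(z_{t+1}−z̄) = -211.7900
Denominator Σ(z_t−z̄)² = 478.1000
r_1 = -211.7900 / 478.1000 = -0.443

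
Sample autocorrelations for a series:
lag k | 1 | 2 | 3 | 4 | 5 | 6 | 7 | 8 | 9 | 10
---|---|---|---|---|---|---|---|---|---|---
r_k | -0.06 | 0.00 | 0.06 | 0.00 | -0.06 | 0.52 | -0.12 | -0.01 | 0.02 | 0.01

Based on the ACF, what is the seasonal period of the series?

6

The largest autocorrelation is r_6 = 0.52; the remaining lags stay at or below 0.06.
The dominant spike at lag 6 indicates a seasonal period of 6.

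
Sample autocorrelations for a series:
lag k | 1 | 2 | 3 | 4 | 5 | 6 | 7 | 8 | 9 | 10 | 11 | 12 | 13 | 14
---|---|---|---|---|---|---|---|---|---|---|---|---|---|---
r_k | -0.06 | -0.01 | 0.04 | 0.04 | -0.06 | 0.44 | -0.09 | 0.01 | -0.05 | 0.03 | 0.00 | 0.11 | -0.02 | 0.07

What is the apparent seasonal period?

6

The largest autocorrelation is r_6 = 0.44; the remaining lags stay at or below 0.11.
The dominant spike at lag 6 indicates a seasonal period of 6.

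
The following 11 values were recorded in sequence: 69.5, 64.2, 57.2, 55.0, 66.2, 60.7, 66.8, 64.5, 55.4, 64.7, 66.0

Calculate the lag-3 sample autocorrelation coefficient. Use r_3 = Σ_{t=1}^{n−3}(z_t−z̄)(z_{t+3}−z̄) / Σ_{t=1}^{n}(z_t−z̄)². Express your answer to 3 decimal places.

-0.135

Mean z̄ = (69.5 + 64.2 + 57.2 + 55.0 + 66.2 + 60.7 + 66.8 + 64.5 + 55.4 + 64.7 + 66.0)/11 = 62.7455
Numerator Σ_{t=1}^{8}(z_t−z̄)(z_{t+3}−z̄) = -32.6326
Denominator Σ(z_t−z̄)² = 242.4873
r_3 = -32.6326 / 242.4873 = -0.135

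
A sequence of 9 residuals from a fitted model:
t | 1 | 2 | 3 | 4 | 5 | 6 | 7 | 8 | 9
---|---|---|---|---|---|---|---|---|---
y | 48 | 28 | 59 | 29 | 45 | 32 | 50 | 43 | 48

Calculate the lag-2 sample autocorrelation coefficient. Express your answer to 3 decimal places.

Mean ȳ = (48 + 28 + 59 + 29 + 45 + 32 + 50 + 43 + 48)/9 = 42.4444
Numerator Σ_{t=1}^{7}(y_t−ȳ)(y_{t+2}−ȳ) = 524.3827
Denominator Σ(y_t−ȳ)² = 898.2222
r_2 = 524.3827 / 898.2222 = 0.584

0.584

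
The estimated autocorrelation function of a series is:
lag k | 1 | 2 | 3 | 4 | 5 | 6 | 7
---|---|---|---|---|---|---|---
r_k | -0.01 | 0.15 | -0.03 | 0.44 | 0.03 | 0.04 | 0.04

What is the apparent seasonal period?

4

The largest autocorrelation is r_4 = 0.44; the remaining lags stay at or below 0.15.
The dominant spike at lag 4 indicates a seasonal period of 4.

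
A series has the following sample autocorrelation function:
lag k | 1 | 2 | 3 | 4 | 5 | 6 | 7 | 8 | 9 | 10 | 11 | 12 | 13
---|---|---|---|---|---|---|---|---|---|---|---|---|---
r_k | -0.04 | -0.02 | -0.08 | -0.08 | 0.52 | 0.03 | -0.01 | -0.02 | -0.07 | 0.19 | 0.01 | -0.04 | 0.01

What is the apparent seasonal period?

The largest autocorrelation is r_5 = 0.52, with a weaker echo at lag 10 (0.19); the remaining lags stay at or below 0.03.
The dominant spike at lag 5 indicates a seasonal period of 5.

5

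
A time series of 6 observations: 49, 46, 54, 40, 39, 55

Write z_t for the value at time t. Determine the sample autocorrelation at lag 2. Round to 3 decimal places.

-0.394

Mean z̄ = (49 + 46 + 54 + 40 + 39 + 55)/6 = 47.1667
Deviations from mean: 1.8333, -1.1667, 6.8333, -7.1667, -8.1667, 7.8333
Numerator Σ_{t=1}^{4}(z_t−z̄)(z_{t+2}−z̄) = -91.0556
Denominator Σ(z_t−z̄)² = 230.8333
r_2 = -91.0556 / 230.8333 = -0.394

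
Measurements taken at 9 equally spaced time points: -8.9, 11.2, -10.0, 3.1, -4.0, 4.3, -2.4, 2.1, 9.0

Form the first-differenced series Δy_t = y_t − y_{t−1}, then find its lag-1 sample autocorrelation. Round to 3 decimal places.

-0.735

First differences Δy: 20.1, -21.2, 13.1, -7.1, 8.3, -6.7, 4.5, 6.9
Mean of differences = 2.2375
Numerator Σ(Δy_t−Δȳ)(Δy_{t+1}−Δȳ) = -895.1352
Denominator Σ(Δy_t−Δȳ)² = 1217.0588
r_1(Δy) = -895.1352 / 1217.0588 = -0.735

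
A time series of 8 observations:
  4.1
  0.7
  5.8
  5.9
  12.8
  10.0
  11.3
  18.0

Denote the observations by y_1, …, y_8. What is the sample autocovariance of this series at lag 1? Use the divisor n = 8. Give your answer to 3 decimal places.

Mean ȳ = (4.1 + 0.7 + 5.8 + 5.9 + 12.8 + 10.0 + 11.3 + 18.0)/8 = 8.5750
Deviations: -4.4750, -7.8750, -2.7750, -2.6750, 4.2250, 1.4250, 2.7250, 9.4250
Σ_{t=1}^{7}(y_t−ȳ)(y_{t+1}−ȳ) = 88.8019
γ_1 = 88.8019 / 8 = 11.100

11.100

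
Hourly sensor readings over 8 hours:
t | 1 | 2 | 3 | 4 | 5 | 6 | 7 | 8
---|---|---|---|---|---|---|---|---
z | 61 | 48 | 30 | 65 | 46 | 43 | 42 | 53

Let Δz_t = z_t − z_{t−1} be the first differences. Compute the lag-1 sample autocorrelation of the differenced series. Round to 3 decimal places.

First differences Δz: -13, -18, 35, -19, -3, -1, 11
Mean of differences = -1.1429
Numerator Σ(Δz_t−Δz̄)(Δz_{t+1}−Δz̄) = -1020.1633
Denominator Σ(Δz_t−Δz̄)² = 2200.8571
r_1(Δz) = -1020.1633 / 2200.8571 = -0.464

-0.464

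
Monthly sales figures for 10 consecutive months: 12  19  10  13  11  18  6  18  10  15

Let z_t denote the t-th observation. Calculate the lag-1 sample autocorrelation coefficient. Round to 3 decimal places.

Mean z̄ = (12 + 19 + 10 + 13 + 11 + 18 + 6 + 18 + 10 + 15)/10 = 13.2000
Numerator Σ_{t=1}^{9}(z_t−z̄)(z_{t+1}−z̄) = -125.2400
Denominator Σ(z_t−z̄)² = 161.6000
r_1 = -125.2400 / 161.6000 = -0.775

-0.775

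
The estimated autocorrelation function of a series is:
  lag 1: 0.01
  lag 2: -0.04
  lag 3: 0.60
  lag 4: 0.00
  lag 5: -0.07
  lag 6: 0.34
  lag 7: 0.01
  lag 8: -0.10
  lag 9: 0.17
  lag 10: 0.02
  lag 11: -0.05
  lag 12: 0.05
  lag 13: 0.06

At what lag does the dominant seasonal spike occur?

The largest autocorrelation is r_3 = 0.60, with weaker echoes at lags 6 (0.34) and 9 (0.17); the remaining lags stay at or below 0.06.
The dominant spike at lag 3 indicates a seasonal period of 3.

3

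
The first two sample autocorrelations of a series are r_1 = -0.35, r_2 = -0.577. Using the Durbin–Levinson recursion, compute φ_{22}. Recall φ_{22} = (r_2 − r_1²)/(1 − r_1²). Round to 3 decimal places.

-0.797

φ_{22} = (r_2 − r_1²) / (1 − r_1²)
r_1² = (-0.35)² = 0.1225
Numerator = -0.577 − 0.1225 = -0.6995; denominator = 1 − 0.1225 = 0.8775
φ_{22} = -0.6995 / 0.8775 = -0.797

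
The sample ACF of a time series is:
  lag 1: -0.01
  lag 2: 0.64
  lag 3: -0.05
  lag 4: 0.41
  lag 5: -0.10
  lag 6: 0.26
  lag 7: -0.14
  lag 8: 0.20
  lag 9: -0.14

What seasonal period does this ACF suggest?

The largest autocorrelation is r_2 = 0.64, with weaker echoes at lags 4 (0.41), 6 (0.26) and 8 (0.20); the remaining lags stay at or below -0.01.
The dominant spike at lag 2 indicates a seasonal period of 2.

2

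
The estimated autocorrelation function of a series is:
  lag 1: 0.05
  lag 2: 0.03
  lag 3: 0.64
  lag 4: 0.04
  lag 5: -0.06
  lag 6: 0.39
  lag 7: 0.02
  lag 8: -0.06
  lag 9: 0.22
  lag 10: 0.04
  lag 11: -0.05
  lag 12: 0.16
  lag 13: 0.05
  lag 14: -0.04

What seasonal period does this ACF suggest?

3

The largest autocorrelation is r_3 = 0.64, with weaker echoes at lags 6 (0.39), 9 (0.22) and 12 (0.16); the remaining lags stay at or below 0.05.
The dominant spike at lag 3 indicates a seasonal period of 3.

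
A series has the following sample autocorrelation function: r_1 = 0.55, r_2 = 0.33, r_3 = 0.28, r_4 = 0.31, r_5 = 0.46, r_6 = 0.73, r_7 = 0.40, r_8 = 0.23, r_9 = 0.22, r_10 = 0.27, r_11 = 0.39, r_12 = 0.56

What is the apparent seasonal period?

6

The largest autocorrelation is r_6 = 0.73, with a weaker echo at lag 12 (0.56); the remaining lags stay at or below 0.55. The elevated value at lag 1 (0.55), dropping to 0.33 at lag 2, reflects decaying short-term dependence rather than seasonality.
The dominant spike at lag 6 indicates a seasonal period of 6.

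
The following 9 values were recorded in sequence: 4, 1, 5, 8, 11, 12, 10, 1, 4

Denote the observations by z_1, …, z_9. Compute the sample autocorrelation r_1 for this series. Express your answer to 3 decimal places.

0.470

Mean z̄ = (4 + 1 + 5 + 8 + 11 + 12 + 10 + 1 + 4)/9 = 6.2222
Numerator Σ_{t=1}^{8}(z_t−z̄)(z_{t+1}−z̄) = 65.6173
Denominator Σ(z_t−z̄)² = 139.5556
r_1 = 65.6173 / 139.5556 = 0.470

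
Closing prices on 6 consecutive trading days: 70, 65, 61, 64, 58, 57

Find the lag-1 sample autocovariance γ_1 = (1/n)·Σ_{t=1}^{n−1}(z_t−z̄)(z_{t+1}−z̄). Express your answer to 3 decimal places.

5.125

Mean z̄ = (70 + 65 + 61 + 64 + 58 + 57)/6 = 62.5000
Deviations: 7.5000, 2.5000, -1.5000, 1.5000, -4.5000, -5.5000
Σ_{t=1}^{5}(z_t−z̄)(z_{t+1}−z̄) = 30.7500
γ_1 = 30.7500 / 6 = 5.125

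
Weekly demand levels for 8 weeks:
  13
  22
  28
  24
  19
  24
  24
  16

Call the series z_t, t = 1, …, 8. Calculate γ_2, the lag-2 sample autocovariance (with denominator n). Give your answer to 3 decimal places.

Mean z̄ = (13 + 22 + 28 + 24 + 19 + 24 + 24 + 16)/8 = 21.2500
Σ_{t=1}^{6}(z_t−z̄)(z_{t+2}−z̄) = -81.8750
γ_2 = -81.8750 / 8 = -10.234

-10.234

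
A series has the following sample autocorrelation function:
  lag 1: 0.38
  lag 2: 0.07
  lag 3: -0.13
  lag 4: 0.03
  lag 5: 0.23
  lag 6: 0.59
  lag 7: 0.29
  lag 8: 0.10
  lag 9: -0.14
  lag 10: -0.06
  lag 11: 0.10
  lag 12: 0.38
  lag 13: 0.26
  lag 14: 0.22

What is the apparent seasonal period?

The largest autocorrelation is r_6 = 0.59; the remaining lags stay at or below 0.38. The elevated value at lag 1 (0.38), dropping to 0.07 at lag 2, reflects decaying short-term dependence rather than seasonality.
The dominant spike at lag 6 indicates a seasonal period of 6.

6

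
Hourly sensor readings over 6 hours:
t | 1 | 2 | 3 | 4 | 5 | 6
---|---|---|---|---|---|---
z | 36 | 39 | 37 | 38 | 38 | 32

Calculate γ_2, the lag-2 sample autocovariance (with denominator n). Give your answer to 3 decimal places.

Mean z̄ = (36 + 39 + 37 + 38 + 38 + 32)/6 = 36.6667
Σ_{t=1}^{4}(z_t−z̄)(z_{t+2}−z̄) = -2.8889
γ_2 = -2.8889 / 6 = -0.481

-0.481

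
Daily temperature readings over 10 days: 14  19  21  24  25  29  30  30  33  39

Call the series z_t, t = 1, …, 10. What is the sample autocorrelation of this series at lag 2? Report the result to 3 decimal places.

Mean z̄ = (14 + 19 + 21 + 24 + 25 + 29 + 30 + 30 + 33 + 39)/10 = 26.4000
Numerator Σ_{t=1}^{8}(z_t−z̄)(z_{t+2}−z̄) = 159.4800
Denominator Σ(z_t−z̄)² = 480.4000
r_2 = 159.4800 / 480.4000 = 0.332

0.332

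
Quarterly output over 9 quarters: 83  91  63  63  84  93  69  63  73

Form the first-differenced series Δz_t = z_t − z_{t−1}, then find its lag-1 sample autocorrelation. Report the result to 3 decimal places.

First differences Δz: 8, -28, 0, 21, 9, -24, -6, 10
Mean of differences = -1.2500
Numerator Σ(Δz_t−Δz̄)(Δz_{t+1}−Δz̄) = -203.5625
Denominator Σ(Δz_t−Δz̄)² = 2069.5000
r_1(Δz) = -203.5625 / 2069.5000 = -0.098

-0.098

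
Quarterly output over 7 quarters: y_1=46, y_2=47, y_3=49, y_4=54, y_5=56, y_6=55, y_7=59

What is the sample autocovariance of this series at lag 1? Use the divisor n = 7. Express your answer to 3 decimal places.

Mean ȳ = (46 + 47 + 49 + 54 + 56 + 55 + 59)/7 = 52.2857
Σ_{t=1}^{6}(y_t−ȳ)(y_{t+1}−ȳ) = 79.6327
γ_1 = 79.6327 / 7 = 11.376

11.376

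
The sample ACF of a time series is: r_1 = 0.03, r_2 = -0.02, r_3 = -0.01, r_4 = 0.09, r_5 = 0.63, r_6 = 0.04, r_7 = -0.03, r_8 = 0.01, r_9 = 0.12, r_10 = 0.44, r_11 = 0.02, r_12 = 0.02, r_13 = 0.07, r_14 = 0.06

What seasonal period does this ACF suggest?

The largest autocorrelation is r_5 = 0.63, with a weaker echo at lag 10 (0.44); the remaining lags stay at or below 0.12.
The dominant spike at lag 5 indicates a seasonal period of 5.

5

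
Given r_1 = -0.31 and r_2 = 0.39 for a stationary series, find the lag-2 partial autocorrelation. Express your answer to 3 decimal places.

φ_{22} = (r_2 − r_1²) / (1 − r_1²)
r_1² = (-0.31)² = 0.0961
Numerator = 0.39 − 0.0961 = 0.2939; denominator = 1 − 0.0961 = 0.9039
φ_{22} = 0.2939 / 0.9039 = 0.325

0.325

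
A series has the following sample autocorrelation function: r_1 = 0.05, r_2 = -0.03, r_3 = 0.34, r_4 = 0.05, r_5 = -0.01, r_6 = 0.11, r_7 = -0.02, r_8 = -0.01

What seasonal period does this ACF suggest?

The largest autocorrelation is r_3 = 0.34; the remaining lags stay at or below 0.11.
The dominant spike at lag 3 indicates a seasonal period of 3.

3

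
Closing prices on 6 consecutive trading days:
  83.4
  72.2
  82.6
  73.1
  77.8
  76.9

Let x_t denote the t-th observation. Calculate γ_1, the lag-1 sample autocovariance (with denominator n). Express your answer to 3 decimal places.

Mean x̄ = (83.4 + 72.2 + 82.6 + 73.1 + 77.8 + 76.9)/6 = 77.6667
Σ_{t=1}^{5}(x_t−x̄)(x_{t+1}−x̄) = -81.5511
γ_1 = -81.5511 / 6 = -13.592

-13.592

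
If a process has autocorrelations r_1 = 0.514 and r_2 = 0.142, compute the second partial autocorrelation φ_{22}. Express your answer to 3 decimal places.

φ_{22} = (r_2 − r_1²) / (1 − r_1²)
r_1² = (0.514)² = 0.264196
Numerator = 0.142 − 0.2642 = -0.1222; denominator = 1 − 0.2642 = 0.7358
φ_{22} = -0.1222 / 0.7358 = -0.166

-0.166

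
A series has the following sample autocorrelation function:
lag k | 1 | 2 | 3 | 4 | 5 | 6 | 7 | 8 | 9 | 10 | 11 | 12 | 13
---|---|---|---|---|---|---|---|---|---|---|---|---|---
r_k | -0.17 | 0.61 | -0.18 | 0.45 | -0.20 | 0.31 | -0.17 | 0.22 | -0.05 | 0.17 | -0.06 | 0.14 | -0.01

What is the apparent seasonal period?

2

The largest autocorrelation is r_2 = 0.61, with weaker echoes at lags 4 (0.45), 6 (0.31), 8 (0.22) and 10 (0.17); the remaining lags stay at or below 0.14.
The dominant spike at lag 2 indicates a seasonal period of 2.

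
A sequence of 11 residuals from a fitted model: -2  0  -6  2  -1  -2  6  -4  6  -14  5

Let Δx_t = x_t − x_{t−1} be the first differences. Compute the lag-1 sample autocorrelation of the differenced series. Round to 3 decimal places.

-0.740

First differences Δx: 2, -6, 8, -3, -1, 8, -10, 10, -20, 19
Mean of differences = 0.7000
Numerator Σ(Δx_t−Δx̄)(Δx_{t+1}−Δx̄) = -839.6900
Denominator Σ(Δx_t−Δx̄)² = 1134.1000
r_1(Δx) = -839.6900 / 1134.1000 = -0.740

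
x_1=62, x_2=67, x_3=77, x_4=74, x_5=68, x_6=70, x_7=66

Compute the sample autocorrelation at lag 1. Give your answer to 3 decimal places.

0.179

Mean x̄ = (62 + 67 + 77 + 74 + 68 + 70 + 66)/7 = 69.1429
Deviations from mean: -7.1429, -2.1429, 7.8571, 4.8571, -1.1429, 0.8571, -3.1429
Σ(x_t−x̄)(x_{t+1}−x̄) = (15.3061) + (-16.8367) + (38.1633) + (-5.5510) + (-0.9796) + (-2.6939) = 27.4082
Denominator Σ(x_t−x̄)² = 152.8571
r_1 = 27.4082 / 152.8571 = 0.179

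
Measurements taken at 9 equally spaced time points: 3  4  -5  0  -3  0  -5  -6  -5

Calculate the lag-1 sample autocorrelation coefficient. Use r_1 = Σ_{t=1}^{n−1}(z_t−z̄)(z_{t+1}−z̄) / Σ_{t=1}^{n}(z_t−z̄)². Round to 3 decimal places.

Mean z̄ = (3 + 4 − 5 + 0 − 3 + 0 − 5 − 6 − 5)/9 = -1.8889
Numerator Σ_{t=1}^{8}(z_t−z̄)(z_{t+1}−z̄) = 20.0988
Denominator Σ(z_t−z̄)² = 112.8889
r_1 = 20.0988 / 112.8889 = 0.178

0.178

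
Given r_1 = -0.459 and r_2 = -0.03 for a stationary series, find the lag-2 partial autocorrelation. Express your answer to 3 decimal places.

φ_{22} = (r_2 − r_1²) / (1 − r_1²)
r_1² = (-0.459)² = 0.210681
Numerator = -0.03 − 0.2107 = -0.2407; denominator = 1 − 0.2107 = 0.7893
φ_{22} = -0.2407 / 0.7893 = -0.305

-0.305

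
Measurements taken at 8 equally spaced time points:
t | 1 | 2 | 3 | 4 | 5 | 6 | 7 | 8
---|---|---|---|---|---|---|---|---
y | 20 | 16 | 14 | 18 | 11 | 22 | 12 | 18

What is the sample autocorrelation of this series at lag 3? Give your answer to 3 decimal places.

-0.205

Mean ȳ = (20 + 16 + 14 + 18 + 11 + 22 + 12 + 18)/8 = 16.3750
Deviations from mean: 3.6250, -0.3750, -2.3750, 1.6250, -5.3750, 5.6250, -4.3750, 1.6250
Σ(y_t−ȳ)(y_{t+3}−ȳ) = (5.8906) + (2.0156) + (-13.3594) + (-7.1094) + (-8.7344) = -21.2969
Denominator Σ(y_t−ȳ)² = 103.8750
r_3 = -21.2969 / 103.8750 = -0.205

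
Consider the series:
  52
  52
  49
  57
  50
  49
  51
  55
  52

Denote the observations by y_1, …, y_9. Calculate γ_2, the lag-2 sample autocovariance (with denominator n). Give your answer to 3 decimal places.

-1.830

Mean ȳ = (52 + 52 + 49 + 57 + 50 + 49 + 51 + 55 + 52)/9 = 51.8889
Σ_{t=1}^{7}(y_t−ȳ)(y_{t+2}−ȳ) = -16.4691
γ_2 = -16.4691 / 9 = -1.830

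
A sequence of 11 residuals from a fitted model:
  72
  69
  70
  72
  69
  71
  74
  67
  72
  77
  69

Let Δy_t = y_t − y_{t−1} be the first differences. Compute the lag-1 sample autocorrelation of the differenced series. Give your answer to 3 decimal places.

First differences Δy: -3, 1, 2, -3, 2, 3, -7, 5, 5, -8
Mean of differences = -0.3000
Numerator Σ(Δy_t−Δȳ)(Δy_{t+1}−Δȳ) = -75.6900
Denominator Σ(Δy_t−Δȳ)² = 198.1000
r_1(Δy) = -75.6900 / 198.1000 = -0.382

-0.382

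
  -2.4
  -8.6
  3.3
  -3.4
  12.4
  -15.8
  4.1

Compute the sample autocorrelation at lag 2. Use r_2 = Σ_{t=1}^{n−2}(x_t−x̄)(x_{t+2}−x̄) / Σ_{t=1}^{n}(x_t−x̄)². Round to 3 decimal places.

0.356

Mean x̄ = (-2.4 − 8.6 + 3.3 − 3.4 + 12.4 − 15.8 + 4.1)/7 = -1.4857
Deviations from mean: -0.9143, -7.1143, 4.7857, -1.9143, 13.8857, -14.3143, 5.5857
Numerator Σ_{t=1}^{5}(x_t−x̄)(x_{t+2}−x̄) = 180.6596
Denominator Σ(x_t−x̄)² = 506.9286
r_2 = 180.6596 / 506.9286 = 0.356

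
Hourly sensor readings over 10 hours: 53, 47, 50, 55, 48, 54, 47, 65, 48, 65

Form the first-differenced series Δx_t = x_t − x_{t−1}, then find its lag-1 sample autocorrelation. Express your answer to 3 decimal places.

-0.776

First differences Δx: -6, 3, 5, -7, 6, -7, 18, -17, 17
Mean of differences = 1.3333
Numerator Σ(Δx_t−Δx̄)(Δx_{t+1}−Δx̄) = -846.1111
Denominator Σ(Δx_t−Δx̄)² = 1090.0000
r_1(Δx) = -846.1111 / 1090.0000 = -0.776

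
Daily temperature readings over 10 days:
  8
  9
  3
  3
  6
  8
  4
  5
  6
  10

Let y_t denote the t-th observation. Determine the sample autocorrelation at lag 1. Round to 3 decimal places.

Mean ȳ = (8 + 9 + 3 + 3 + 6 + 8 + 4 + 5 + 6 + 10)/10 = 6.2000
Numerator Σ_{t=1}^{9}(y_t−ȳ)(y_{t+1}−ȳ) = 4.7600
Denominator Σ(y_t−ȳ)² = 55.6000
r_1 = 4.7600 / 55.6000 = 0.086

0.086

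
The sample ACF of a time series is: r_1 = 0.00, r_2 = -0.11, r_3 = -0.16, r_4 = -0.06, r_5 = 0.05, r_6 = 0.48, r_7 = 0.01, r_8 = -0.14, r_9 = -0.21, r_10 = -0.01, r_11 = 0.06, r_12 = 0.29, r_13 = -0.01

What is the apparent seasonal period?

The largest autocorrelation is r_6 = 0.48, with a weaker echo at lag 12 (0.29); the remaining lags stay at or below 0.06.
The dominant spike at lag 6 indicates a seasonal period of 6.

6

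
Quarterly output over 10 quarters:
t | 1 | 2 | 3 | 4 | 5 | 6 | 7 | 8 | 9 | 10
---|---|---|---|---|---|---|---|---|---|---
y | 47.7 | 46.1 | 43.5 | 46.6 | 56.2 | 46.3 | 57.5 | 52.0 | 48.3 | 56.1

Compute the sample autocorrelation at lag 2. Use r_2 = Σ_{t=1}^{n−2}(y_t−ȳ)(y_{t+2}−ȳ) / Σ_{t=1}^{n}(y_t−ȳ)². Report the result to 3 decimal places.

0.172

Mean ȳ = (47.7 + 46.1 + 43.5 + 46.6 + 56.2 + 46.3 + 57.5 + 52.0 + 48.3 + 56.1)/10 = 50.0300
Numerator Σ_{t=1}^{8}(y_t−ȳ)(y_{t+2}−ȳ) = 38.9752
Denominator Σ(y_t−ȳ)² = 226.7810
r_2 = 38.9752 / 226.7810 = 0.172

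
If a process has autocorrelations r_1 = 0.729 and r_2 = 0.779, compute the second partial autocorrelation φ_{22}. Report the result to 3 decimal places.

0.528

φ_{22} = (r_2 − r_1²) / (1 − r_1²)
r_1² = (0.729)² = 0.531441
Numerator = 0.779 − 0.5314 = 0.2476; denominator = 1 − 0.5314 = 0.4686
φ_{22} = 0.2476 / 0.4686 = 0.528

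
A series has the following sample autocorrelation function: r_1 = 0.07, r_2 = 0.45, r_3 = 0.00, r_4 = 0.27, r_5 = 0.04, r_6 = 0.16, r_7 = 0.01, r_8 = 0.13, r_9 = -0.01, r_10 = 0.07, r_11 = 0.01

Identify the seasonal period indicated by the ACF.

2

The largest autocorrelation is r_2 = 0.45, with weaker echoes at lags 4 (0.27) and 6 (0.16); the remaining lags stay at or below 0.13.
The dominant spike at lag 2 indicates a seasonal period of 2.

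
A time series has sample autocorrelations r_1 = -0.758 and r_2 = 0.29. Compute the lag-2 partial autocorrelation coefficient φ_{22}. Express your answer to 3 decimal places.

-0.669

φ_{22} = (r_2 − r_1²) / (1 − r_1²)
r_1² = (-0.758)² = 0.574564
Numerator = 0.29 − 0.5746 = -0.2846; denominator = 1 − 0.5746 = 0.4254
φ_{22} = -0.2846 / 0.4254 = -0.669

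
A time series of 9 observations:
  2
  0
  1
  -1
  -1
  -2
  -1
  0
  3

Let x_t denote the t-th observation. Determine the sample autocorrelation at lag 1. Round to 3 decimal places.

Mean x̄ = (2 + 0 + 1 − 1 − 1 − 2 − 1 + 0 + 3)/9 = 0.1111
Numerator Σ_{t=1}^{8}(x_t−x̄)(x_{t+1}−x̄) = 4.4321
Denominator Σ(x_t−x̄)² = 20.8889
r_1 = 4.4321 / 20.8889 = 0.212

0.212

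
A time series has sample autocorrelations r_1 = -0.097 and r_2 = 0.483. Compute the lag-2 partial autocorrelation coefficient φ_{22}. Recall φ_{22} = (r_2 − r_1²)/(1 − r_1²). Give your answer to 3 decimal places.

0.478

φ_{22} = (r_2 − r_1²) / (1 − r_1²)
r_1² = (-0.097)² = 0.009409
Numerator = 0.483 − 0.0094 = 0.4736; denominator = 1 − 0.0094 = 0.9906
φ_{22} = 0.4736 / 0.9906 = 0.478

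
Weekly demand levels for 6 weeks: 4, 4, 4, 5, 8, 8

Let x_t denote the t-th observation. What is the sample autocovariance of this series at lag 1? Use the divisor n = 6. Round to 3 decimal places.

1.708

Mean x̄ = (4 + 4 + 4 + 5 + 8 + 8)/6 = 5.5000
Σ_{t=1}^{5}(x_t−x̄)(x_{t+1}−x̄) = 10.2500
γ_1 = 10.2500 / 6 = 1.708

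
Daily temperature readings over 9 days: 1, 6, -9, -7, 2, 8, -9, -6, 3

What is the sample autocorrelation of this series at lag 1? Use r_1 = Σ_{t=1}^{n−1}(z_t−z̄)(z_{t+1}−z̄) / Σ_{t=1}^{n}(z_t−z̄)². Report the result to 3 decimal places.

Mean z̄ = (1 + 6 − 9 − 7 + 2 + 8 − 9 − 6 + 3)/9 = -1.2222
Numerator Σ_{t=1}^{8}(z_t−z̄)(z_{t+1}−z̄) = -38.8272
Denominator Σ(z_t−z̄)² = 347.5556
r_1 = -38.8272 / 347.5556 = -0.112

-0.112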